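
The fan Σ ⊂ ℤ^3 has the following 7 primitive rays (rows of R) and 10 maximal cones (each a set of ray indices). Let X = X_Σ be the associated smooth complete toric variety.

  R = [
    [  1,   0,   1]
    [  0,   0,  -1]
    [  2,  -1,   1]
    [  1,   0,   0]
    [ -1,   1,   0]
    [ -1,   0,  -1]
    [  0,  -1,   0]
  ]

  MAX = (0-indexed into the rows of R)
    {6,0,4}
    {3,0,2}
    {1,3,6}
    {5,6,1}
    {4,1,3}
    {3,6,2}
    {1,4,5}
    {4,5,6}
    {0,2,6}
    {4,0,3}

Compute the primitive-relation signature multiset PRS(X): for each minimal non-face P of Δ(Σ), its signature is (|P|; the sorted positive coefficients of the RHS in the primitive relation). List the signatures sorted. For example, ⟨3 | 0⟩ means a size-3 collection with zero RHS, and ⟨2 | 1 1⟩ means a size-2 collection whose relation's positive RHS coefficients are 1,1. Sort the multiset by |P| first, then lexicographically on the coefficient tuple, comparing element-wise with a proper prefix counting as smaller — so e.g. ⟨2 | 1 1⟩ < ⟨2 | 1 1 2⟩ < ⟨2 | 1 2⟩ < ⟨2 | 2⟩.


The 9 primitive collections of Σ (r=7, n=3):

  {0,5}:  v_{0} + v_{5} = 0  so sig = ⟨2 | 0⟩
  {0,1}:  v_{0} + v_{1} = v_{3}  so sig = ⟨2 | 1⟩
  {2,4}:  v_{2} + v_{4} = v_{0}  so sig = ⟨2 | 1⟩
  {3,5}:  v_{3} + v_{5} = v_{1}  so sig = ⟨2 | 1⟩
  {2,5}:  v_{2} + v_{5} = v_{3} + v_{6}  so sig = ⟨2 | 1 1⟩
  {1,2}:  v_{1} + v_{2} = 2·v_{3} + v_{6}  so sig = ⟨2 | 1 2⟩
  {3,4,6}:  v_{3} + v_{4} + v_{6} = 0  so sig = ⟨3 | 0⟩
  {0,3,6}:  v_{0} + v_{3} + v_{6} = v_{2}  so sig = ⟨3 | 1⟩
  {1,4,6}:  v_{1} + v_{4} + v_{6} = v_{5}  so sig = ⟨3 | 1⟩

Sorted signature multiset PRS(X):
    |P|=2: 6 collections, coeffs (), (1), (1), (1), (1,1), (1,2)
    |P|=3: 3 collections, coeffs (), (1), (1)


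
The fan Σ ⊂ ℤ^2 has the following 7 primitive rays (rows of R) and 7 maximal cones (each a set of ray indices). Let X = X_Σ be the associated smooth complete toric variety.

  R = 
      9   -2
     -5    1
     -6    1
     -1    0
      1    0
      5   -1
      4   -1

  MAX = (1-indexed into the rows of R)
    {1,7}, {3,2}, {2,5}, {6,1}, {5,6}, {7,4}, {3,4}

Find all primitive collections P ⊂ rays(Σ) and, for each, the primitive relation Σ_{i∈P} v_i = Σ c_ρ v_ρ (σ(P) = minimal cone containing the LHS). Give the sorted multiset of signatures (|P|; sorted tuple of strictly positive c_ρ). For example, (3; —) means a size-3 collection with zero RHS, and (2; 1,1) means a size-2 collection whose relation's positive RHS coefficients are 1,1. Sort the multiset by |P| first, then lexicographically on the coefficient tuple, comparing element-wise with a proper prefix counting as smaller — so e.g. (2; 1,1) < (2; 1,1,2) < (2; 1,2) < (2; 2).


Primitive collections (14):

  P={2,6}:  v_{2} + v_{6} = 0 — sig = (2; —)
  P={4,5}:  v_{4} + v_{5} = 0 — sig = (2; —)
  P={1,2}:  v_{1} + v_{2} = v_{7} — sig = (2; 1)
  P={2,4}:  v_{2} + v_{4} = v_{3} — sig = (2; 1)
  P={2,7}:  v_{2} + v_{7} = v_{4} — sig = (2; 1)
  P={3,5}:  v_{3} + v_{5} = v_{2} — sig = (2; 1)
  P={3,6}:  v_{3} + v_{6} = v_{4} — sig = (2; 1)
  P={4,6}:  v_{4} + v_{6} = v_{7} — sig = (2; 1)
  P={5,7}:  v_{5} + v_{7} = v_{6} — sig = (2; 1)
  P={6,7}:  v_{6} + v_{7} = v_{1} — sig = (2; 1)
  P={1,3}:  v_{1} + v_{3} = v_{4} + v_{7} — sig = (2; 1,1)
  P={1,4}:  v_{1} + v_{4} = 2·v_{7} — sig = (2; 2)
  P={1,5}:  v_{1} + v_{5} = 2·v_{6} — sig = (2; 2)
  P={3,7}:  v_{3} + v_{7} = 2·v_{4} — sig = (2; 2)

Signatures (|P|; sorted positive RHS coefficients), sorted:
    (2; —)
    (2; —)
    (2; 1)
    (2; 1)
    (2; 1)
    (2; 1)
    (2; 1)
    (2; 1)
    (2; 1)
    (2; 1)
    (2; 1,1)
    (2; 2)
    (2; 2)
    (2; 2)


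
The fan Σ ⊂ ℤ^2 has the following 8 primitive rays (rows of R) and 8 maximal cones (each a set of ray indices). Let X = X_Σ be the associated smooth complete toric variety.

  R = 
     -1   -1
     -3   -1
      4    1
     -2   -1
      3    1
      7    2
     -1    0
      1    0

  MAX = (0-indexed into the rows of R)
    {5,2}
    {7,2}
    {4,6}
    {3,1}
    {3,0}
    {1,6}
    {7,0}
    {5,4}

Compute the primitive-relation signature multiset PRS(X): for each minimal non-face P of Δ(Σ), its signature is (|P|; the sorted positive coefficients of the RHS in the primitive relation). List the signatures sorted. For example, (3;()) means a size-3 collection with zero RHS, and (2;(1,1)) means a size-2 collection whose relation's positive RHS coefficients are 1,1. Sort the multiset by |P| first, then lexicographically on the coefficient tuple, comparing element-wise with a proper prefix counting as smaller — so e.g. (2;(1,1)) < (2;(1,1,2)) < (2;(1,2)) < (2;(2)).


Minimal non-faces — 20 found among 8 rays, 8 max cones:

  P={1,4}:  v_{1} + v_{4} = 0 — sig = (2;())
  P={6,7}:  v_{6} + v_{7} = 0 — sig = (2;())
  P={0,6}:  v_{0} + v_{6} = v_{3} — sig = (2;(1))
  P={1,2}:  v_{1} + v_{2} = v_{7} — sig = (2;(1))
  P={1,5}:  v_{1} + v_{5} = v_{2} — sig = (2;(1))
  P={1,7}:  v_{1} + v_{7} = v_{3} — sig = (2;(1))
  P={2,4}:  v_{2} + v_{4} = v_{5} — sig = (2;(1))
  P={2,6}:  v_{2} + v_{6} = v_{4} — sig = (2;(1))
  P={3,4}:  v_{3} + v_{4} = v_{7} — sig = (2;(1))
  P={3,6}:  v_{3} + v_{6} = v_{1} — sig = (2;(1))
  P={3,7}:  v_{3} + v_{7} = v_{0} — sig = (2;(1))
  P={4,7}:  v_{4} + v_{7} = v_{2} — sig = (2;(1))
  P={3,5}:  v_{3} + v_{5} = v_{2} + v_{7} — sig = (2;(1,1))
  P={0,5}:  v_{0} + v_{5} = v_{2} + 2·v_{7} — sig = (2;(1,2))
  P={0,1}:  v_{0} + v_{1} = 2·v_{3} — sig = (2;(2))
  P={0,4}:  v_{0} + v_{4} = 2·v_{7} — sig = (2;(2))
  P={2,3}:  v_{2} + v_{3} = 2·v_{7} — sig = (2;(2))
  P={5,6}:  v_{5} + v_{6} = 2·v_{4} — sig = (2;(2))
  P={5,7}:  v_{5} + v_{7} = 2·v_{2} — sig = (2;(2))
  P={0,2}:  v_{0} + v_{2} = 3·v_{7} — sig = (2;(3))

Signatures (|P|; sorted positive RHS coefficients), sorted:
    (2;())
    (2;())
    (2;(1))
    (2;(1))
    (2;(1))
    (2;(1))
    (2;(1))
    (2;(1))
    (2;(1))
    (2;(1))
    (2;(1))
    (2;(1))
    (2;(1,1))
    (2;(1,2))
    (2;(2))
    (2;(2))
    (2;(2))
    (2;(2))
    (2;(2))
    (2;(3))


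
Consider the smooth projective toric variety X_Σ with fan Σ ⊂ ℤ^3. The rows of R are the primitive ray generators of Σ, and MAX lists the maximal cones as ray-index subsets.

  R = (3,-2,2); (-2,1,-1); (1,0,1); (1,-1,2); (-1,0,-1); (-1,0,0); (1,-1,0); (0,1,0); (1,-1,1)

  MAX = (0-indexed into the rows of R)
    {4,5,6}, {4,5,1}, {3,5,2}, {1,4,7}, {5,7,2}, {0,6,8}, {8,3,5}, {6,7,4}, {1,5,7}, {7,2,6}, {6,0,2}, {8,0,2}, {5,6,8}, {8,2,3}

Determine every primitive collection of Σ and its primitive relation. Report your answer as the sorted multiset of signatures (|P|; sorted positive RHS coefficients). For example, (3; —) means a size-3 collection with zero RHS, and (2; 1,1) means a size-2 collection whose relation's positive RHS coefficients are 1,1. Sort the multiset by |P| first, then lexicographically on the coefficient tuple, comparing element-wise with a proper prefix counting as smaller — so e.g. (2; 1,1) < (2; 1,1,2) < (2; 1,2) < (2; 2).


Σ has 20 primitive collections:

  • {2,4}:  v_{2} + v_{4} = 0  ⟹  sig = (2; —)
  • {0,1}:  v_{0} + v_{1} = v_{8}  ⟹  sig = (2; 1)
  • {1,6}:  v_{1} + v_{6} = v_{4}  ⟹  sig = (2; 1)
  • {1,8}:  v_{1} + v_{8} = v_{5}  ⟹  sig = (2; 1)
  • {7,8}:  v_{7} + v_{8} = v_{2}  ⟹  sig = (2; 1)
  • {0,4}:  v_{0} + v_{4} = v_{6} + v_{8}  ⟹  sig = (2; 1,1)
  • {1,2}:  v_{1} + v_{2} = v_{5} + v_{7}  ⟹  sig = (2; 1,1)
  • {3,4}:  v_{3} + v_{4} = v_{5} + v_{8}  ⟹  sig = (2; 1,1)
  • {4,8}:  v_{4} + v_{8} = v_{5} + v_{6}  ⟹  sig = (2; 1,1)
  • {0,7}:  v_{0} + v_{7} = 2·v_{2} + v_{6}  ⟹  sig = (2; 1,2)
  • {1,3}:  v_{1} + v_{3} = v_{2} + 2·v_{5}  ⟹  sig = (2; 1,2)
  • {3,7}:  v_{3} + v_{7} = 2·v_{2} + v_{5}  ⟹  sig = (2; 1,2)
  • {0,3}:  v_{0} + v_{3} = v_{2} + 3·v_{8}  ⟹  sig = (2; 1,3)
  • {0,5}:  v_{0} + v_{5} = 2·v_{8}  ⟹  sig = (2; 2)
  • {3,6}:  v_{3} + v_{6} = 2·v_{8}  ⟹  sig = (2; 2)
  • {5,6,7}:  v_{5} + v_{6} + v_{7} = 0  ⟹  sig = (3; —)
  • {2,5,6}:  v_{2} + v_{5} + v_{6} = v_{8}  ⟹  sig = (3; 1)
  • {2,5,8}:  v_{2} + v_{5} + v_{8} = v_{3}  ⟹  sig = (3; 1)
  • {2,6,8}:  v_{2} + v_{6} + v_{8} = v_{0}  ⟹  sig = (3; 1)
  • {4,5,7}:  v_{4} + v_{5} + v_{7} = v_{1}  ⟹  sig = (3; 1)

so the primitive-relation signature multiset is
    |P|=2: 15 collections, coeffs (), (1), (1), (1), (1), (1,1), (1,1), (1,1), (1,1), (1,2), (1,2), (1,2), (1,3), (2), (2)
    |P|=3: 5 collections, coeffs (), (1), (1), (1), (1)


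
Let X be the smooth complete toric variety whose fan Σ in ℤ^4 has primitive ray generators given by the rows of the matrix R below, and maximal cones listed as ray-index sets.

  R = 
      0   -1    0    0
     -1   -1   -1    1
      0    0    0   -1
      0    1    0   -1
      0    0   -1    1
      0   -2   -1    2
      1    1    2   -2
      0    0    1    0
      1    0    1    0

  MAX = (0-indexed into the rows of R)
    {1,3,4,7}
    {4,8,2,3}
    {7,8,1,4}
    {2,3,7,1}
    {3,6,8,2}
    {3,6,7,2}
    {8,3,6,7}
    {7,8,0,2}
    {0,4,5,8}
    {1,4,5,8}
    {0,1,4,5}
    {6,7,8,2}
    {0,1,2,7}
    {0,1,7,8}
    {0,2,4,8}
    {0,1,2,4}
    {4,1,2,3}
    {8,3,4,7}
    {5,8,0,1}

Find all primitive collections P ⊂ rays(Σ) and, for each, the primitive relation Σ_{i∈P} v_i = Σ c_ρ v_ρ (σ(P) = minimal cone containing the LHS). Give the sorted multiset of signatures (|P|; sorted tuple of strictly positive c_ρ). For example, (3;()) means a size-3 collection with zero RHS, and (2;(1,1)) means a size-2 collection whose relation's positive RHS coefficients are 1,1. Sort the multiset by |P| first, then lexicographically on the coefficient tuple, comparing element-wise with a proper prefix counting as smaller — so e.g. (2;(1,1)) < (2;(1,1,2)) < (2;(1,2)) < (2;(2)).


Σ has 14 primitive collections:

  • {0,3}:  v_{0} + v_{3} = v_{2} — sig = (2;(1))
  • {1,6}:  v_{1} + v_{6} = v_{2} + v_{7} — sig = (2;(1,1))
  • {3,5}:  v_{3} + v_{5} = v_{0} + v_{4} — sig = (2;(1,1))
  • {4,6}:  v_{4} + v_{6} = v_{3} + v_{8} — sig = (2;(1,1))
  • {5,6}:  v_{5} + v_{6} = v_{0} + v_{8} — sig = (2;(1,1))
  • {0,6}:  v_{0} + v_{6} = 2·v_{2} + v_{7} + v_{8} — sig = (2;(1,1,2))
  • {2,5}:  v_{2} + v_{5} = 2·v_{0} + v_{4} — sig = (2;(1,2))
  • {5,7}:  v_{5} + v_{7} = 2·v_{1} + 2·v_{8} — sig = (2;(2,2))
  • {1,3,8}:  v_{1} + v_{3} + v_{8} = 0 — sig = (3;())
  • {2,4,7}:  v_{2} + v_{4} + v_{7} = 0 — sig = (3;())
  • {1,2,8}:  v_{1} + v_{2} + v_{8} = v_{0} — sig = (3;(1))
  • {0,4,7}:  v_{0} + v_{4} + v_{7} = v_{1} + v_{8} — sig = (3;(1,1))
  • {0,1,4,8}:  v_{0} + v_{1} + v_{4} + v_{8} = v_{5} — sig = (4;(1))
  • {2,3,7,8}:  v_{2} + v_{3} + v_{7} + v_{8} = v_{6} — sig = (4;(1))

Signatures (|P|; sorted positive RHS coefficients), sorted:
[(2;(1)), (2;(1,1)), (2;(1,1)), (2;(1,1)), (2;(1,1)), (2;(1,1,2)), (2;(1,2)), (2;(2,2)), (3;()), (3;()), (3;(1)), (3;(1,1)), (4;(1)), (4;(1))]


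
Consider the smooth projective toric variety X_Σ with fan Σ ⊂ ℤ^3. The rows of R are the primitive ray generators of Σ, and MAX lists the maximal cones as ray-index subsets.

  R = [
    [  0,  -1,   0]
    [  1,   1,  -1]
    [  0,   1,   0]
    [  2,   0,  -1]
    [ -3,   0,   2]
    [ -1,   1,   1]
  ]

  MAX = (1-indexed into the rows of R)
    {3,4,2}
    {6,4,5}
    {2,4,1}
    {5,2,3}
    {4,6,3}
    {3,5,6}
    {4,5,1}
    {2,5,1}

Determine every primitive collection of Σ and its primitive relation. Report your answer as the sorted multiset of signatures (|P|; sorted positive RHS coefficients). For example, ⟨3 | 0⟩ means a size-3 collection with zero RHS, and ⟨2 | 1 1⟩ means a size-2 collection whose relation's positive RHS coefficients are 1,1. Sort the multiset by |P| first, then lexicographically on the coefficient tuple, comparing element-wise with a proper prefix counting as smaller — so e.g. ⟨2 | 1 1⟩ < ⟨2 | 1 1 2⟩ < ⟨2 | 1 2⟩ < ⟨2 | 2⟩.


Σ has 5 primitive collections:

  P={1,3}:  v_{1} + v_{3} = 0  →  sig = ⟨2 | 0⟩
  P={1,6}:  v_{1} + v_{6} = v_{4} + v_{5}  →  sig = ⟨2 | 1 1⟩
  P={2,6}:  v_{2} + v_{6} = 2·v_{3}  →  sig = ⟨2 | 2⟩
  P={2,4,5}:  v_{2} + v_{4} + v_{5} = v_{3}  →  sig = ⟨3 | 1⟩
  P={3,4,5}:  v_{3} + v_{4} + v_{5} = v_{6}  →  sig = ⟨3 | 1⟩

Signatures (|P|; sorted positive RHS coefficients), sorted:
{ ⟨2 | 0⟩,  ⟨2 | 1 1⟩,  ⟨2 | 2⟩,  ⟨3 | 1⟩ ×2 }


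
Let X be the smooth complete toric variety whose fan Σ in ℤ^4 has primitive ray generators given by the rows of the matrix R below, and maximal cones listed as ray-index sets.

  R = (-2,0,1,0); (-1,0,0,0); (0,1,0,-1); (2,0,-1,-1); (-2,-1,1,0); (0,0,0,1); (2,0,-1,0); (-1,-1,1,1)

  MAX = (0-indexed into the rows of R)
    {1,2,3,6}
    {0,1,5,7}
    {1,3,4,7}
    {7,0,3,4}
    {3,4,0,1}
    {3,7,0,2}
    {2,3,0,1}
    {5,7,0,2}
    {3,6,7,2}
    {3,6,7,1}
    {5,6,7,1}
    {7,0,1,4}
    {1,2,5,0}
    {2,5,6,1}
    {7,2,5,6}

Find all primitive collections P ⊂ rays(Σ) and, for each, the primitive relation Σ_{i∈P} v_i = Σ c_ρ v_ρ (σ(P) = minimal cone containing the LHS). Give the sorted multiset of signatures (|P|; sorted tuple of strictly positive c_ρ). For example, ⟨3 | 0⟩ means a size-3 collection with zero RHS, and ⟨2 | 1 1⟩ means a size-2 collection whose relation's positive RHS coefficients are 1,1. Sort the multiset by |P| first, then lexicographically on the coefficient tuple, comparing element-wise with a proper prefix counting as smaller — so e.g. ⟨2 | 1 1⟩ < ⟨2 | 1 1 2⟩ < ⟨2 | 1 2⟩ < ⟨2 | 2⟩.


Minimal non-faces — 7 found among 8 rays, 15 max cones:

  {0,6}:  v_{0} + v_{6} = 0  so sig = ⟨2 | 0⟩
  {3,5}:  v_{3} + v_{5} = v_{6}  so sig = ⟨2 | 1⟩
  {4,5}:  v_{4} + v_{5} = v_{1} + v_{7}  so sig = ⟨2 | 1 1⟩
  {4,6}:  v_{4} + v_{6} = v_{1} + v_{3} + v_{7}  so sig = ⟨2 | 1 1 1⟩
  {2,4}:  v_{2} + v_{4} = 2·v_{0} + v_{3}  so sig = ⟨2 | 1 2⟩
  {1,2,7}:  v_{1} + v_{2} + v_{7} = v_{0}  so sig = ⟨3 | 1⟩
  {0,1,3,7}:  v_{0} + v_{1} + v_{3} + v_{7} = v_{4}  so sig = ⟨4 | 1⟩

so the primitive-relation signature multiset is
{ ⟨2 | 0⟩,  ⟨2 | 1⟩,  ⟨2 | 1 1⟩,  ⟨2 | 1 1 1⟩,  ⟨2 | 1 2⟩,  ⟨3 | 1⟩,  ⟨4 | 1⟩ }


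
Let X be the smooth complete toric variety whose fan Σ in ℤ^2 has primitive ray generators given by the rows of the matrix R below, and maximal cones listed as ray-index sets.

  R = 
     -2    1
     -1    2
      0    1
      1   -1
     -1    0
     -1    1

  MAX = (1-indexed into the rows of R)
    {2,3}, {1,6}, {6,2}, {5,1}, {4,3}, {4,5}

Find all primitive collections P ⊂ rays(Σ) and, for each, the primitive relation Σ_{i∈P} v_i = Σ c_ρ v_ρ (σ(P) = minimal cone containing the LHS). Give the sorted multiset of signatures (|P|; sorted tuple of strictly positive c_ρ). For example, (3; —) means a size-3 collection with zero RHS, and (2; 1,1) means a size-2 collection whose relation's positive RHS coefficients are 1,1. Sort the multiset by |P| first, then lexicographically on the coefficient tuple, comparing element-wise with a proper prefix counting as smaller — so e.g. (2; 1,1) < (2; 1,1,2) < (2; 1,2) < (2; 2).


Δ(Σ) — 6 vertices, 9 min non-faces:

  P={4,6}:  v_{4} + v_{6} = 0  ⇒ sig = (2; —)
  P={1,4}:  v_{1} + v_{4} = v_{5}  ⇒ sig = (2; 1)
  P={2,4}:  v_{2} + v_{4} = v_{3}  ⇒ sig = (2; 1)
  P={3,5}:  v_{3} + v_{5} = v_{6}  ⇒ sig = (2; 1)
  P={3,6}:  v_{3} + v_{6} = v_{2}  ⇒ sig = (2; 1)
  P={5,6}:  v_{5} + v_{6} = v_{1}  ⇒ sig = (2; 1)
  P={1,3}:  v_{1} + v_{3} = 2·v_{6}  ⇒ sig = (2; 2)
  P={2,5}:  v_{2} + v_{5} = 2·v_{6}  ⇒ sig = (2; 2)
  P={1,2}:  v_{1} + v_{2} = 3·v_{6}  ⇒ sig = (2; 3)

so the primitive-relation signature multiset is
{ (2; —),  (2; 1) ×5,  (2; 2) ×2,  (2; 3) }


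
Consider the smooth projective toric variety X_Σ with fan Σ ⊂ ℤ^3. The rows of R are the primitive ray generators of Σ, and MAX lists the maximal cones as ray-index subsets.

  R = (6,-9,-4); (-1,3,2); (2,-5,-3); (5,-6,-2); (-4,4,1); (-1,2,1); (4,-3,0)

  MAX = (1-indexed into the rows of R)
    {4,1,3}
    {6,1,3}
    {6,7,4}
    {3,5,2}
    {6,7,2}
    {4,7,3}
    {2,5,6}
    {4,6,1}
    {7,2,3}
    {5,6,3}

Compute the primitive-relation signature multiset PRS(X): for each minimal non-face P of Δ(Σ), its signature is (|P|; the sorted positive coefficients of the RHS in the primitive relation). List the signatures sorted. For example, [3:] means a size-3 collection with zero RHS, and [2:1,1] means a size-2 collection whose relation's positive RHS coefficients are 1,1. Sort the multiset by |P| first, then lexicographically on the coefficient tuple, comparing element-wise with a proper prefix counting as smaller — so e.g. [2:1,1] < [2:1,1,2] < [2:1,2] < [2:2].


9 collections generate NE(X_Σ); each relation:

  P = {1,2}:  v_{1} + v_{2} = v_{4}  →  sig = [2:1]
  P = {1,5}:  v_{1} + v_{5} = v_{3}  →  sig = [2:1]
  P = {2,4}:  v_{2} + v_{4} = v_{7}  →  sig = [2:1]
  P = {4,5}:  v_{4} + v_{5} = v_{2} + v_{3}  →  sig = [2:1,1]
  P = {5,7}:  v_{5} + v_{7} = 2·v_{2} + v_{3}  →  sig = [2:1,2]
  P = {1,7}:  v_{1} + v_{7} = 2·v_{4}  →  sig = [2:2]
  P = {2,3,6}:  v_{2} + v_{3} + v_{6} = 0  →  sig = [3:]
  P = {3,4,6}:  v_{3} + v_{4} + v_{6} = v_{1}  →  sig = [3:1]
  P = {3,6,7}:  v_{3} + v_{6} + v_{7} = v_{4}  →  sig = [3:1]

Sorted signature multiset PRS(X):
[[2:1], [2:1], [2:1], [2:1,1], [2:1,2], [2:2], [3:], [3:1], [3:1]]


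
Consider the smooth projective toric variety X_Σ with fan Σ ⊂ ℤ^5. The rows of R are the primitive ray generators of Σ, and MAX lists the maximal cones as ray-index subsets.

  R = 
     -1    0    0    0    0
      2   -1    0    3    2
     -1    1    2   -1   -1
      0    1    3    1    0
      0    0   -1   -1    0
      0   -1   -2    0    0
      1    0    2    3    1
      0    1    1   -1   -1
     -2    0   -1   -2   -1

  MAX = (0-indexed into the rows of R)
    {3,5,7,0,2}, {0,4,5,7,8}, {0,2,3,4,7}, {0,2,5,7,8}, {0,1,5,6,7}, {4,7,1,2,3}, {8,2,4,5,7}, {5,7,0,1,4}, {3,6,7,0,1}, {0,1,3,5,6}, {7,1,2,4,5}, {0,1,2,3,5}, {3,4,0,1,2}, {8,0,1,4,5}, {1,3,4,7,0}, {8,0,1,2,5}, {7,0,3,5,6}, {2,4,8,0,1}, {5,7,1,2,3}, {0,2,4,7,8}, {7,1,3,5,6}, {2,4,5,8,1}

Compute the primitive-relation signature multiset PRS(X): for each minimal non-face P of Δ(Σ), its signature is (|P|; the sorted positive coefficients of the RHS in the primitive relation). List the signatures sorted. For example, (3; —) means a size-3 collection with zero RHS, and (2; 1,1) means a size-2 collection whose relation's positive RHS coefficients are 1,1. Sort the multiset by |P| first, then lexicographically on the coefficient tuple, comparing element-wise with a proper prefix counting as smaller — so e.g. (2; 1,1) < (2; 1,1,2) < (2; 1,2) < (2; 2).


The 9 primitive collections of Σ (r=9, n=5):

  P={3,8}:  v_{3} + v_{8} = v_{0} + v_{2}  ⟹  sig = (2; 1,1)
  P={4,6}:  v_{4} + v_{6} = v_{0} + v_{1} + v_{7}  ⟹  sig = (2; 1,1,1)
  P={6,8}:  v_{6} + v_{8} = v_{0} + v_{3} + v_{5}  ⟹  sig = (2; 1,1,1)
  P={2,6}:  v_{2} + v_{6} = 2·v_{3} + v_{5}  ⟹  sig = (2; 1,2)
  P={1,7,8}:  v_{1} + v_{7} + v_{8} = 0  ⟹  sig = (3; —)
  P={3,4,5}:  v_{3} + v_{4} + v_{5} = 0  ⟹  sig = (3; —)
  P={0,1,2,7}:  v_{0} + v_{1} + v_{2} + v_{7} = v_{3}  ⟹  sig = (4; 1)
  P={0,2,4,5}:  v_{0} + v_{2} + v_{4} + v_{5} = v_{8}  ⟹  sig = (4; 1)
  P={0,1,3,5,7}:  v_{0} + v_{1} + v_{3} + v_{5} + v_{7} = v_{6}  ⟹  sig = (5; 1)

Sorted signature multiset PRS(X):
    |P|=2: 4 collections, coeffs (1,1), (1,1,1), (1,1,1), (1,2)
    |P|=3: 2 collections, coeffs (), ()
    |P|=4: 2 collections, coeffs (1), (1)
    |P|=5: 1 collection, coeffs (1)


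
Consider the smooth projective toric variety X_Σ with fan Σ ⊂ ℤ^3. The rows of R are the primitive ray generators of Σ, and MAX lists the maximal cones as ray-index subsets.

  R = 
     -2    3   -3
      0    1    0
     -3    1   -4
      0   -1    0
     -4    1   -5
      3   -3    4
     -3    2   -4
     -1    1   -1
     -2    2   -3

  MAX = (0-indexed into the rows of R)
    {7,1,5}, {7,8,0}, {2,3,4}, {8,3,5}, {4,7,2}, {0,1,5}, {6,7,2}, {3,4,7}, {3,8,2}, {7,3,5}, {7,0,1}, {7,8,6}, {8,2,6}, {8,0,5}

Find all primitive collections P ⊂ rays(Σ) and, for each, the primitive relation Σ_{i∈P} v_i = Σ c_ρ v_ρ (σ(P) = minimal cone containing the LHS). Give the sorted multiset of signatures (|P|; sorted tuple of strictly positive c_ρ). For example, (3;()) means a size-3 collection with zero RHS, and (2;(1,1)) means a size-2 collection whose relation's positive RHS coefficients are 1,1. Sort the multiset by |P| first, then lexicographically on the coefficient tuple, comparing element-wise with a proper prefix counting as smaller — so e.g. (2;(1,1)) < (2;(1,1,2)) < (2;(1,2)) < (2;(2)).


|primitive collections| = 20. Relations:

  P={1,3}:  v_{1} + v_{3} = 0 ; sig = (2;())
  P={0,3}:  v_{0} + v_{3} = v_{8} ; sig = (2;(1))
  P={1,2}:  v_{1} + v_{2} = v_{6} ; sig = (2;(1))
  P={1,8}:  v_{1} + v_{8} = v_{0} ; sig = (2;(1))
  P={3,6}:  v_{3} + v_{6} = v_{2} ; sig = (2;(1))
  P={5,6}:  v_{5} + v_{6} = v_{3} ; sig = (2;(1))
  P={0,2}:  v_{0} + v_{2} = v_{6} + v_{8} ; sig = (2;(1,1))
  P={1,4}:  v_{1} + v_{4} = v_{2} + v_{7} ; sig = (2;(1,1))
  P={1,6}:  v_{1} + v_{6} = v_{7} + v_{8} ; sig = (2;(1,1))
  P={4,8}:  v_{4} + v_{8} = v_{2} + v_{6} ; sig = (2;(1,1))
  P={0,6}:  v_{0} + v_{6} = v_{7} + 2·v_{8} ; sig = (2;(1,2))
  P={4,6}:  v_{4} + v_{6} = 2·v_{2} + v_{7} ; sig = (2;(1,2))
  P={4,5}:  v_{4} + v_{5} = 3·v_{3} + v_{7} ; sig = (2;(1,3))
  P={0,4}:  v_{0} + v_{4} = 2·v_{6} ; sig = (2;(2))
  P={2,5}:  v_{2} + v_{5} = 2·v_{3} ; sig = (2;(2))
  P={5,7,8}:  v_{5} + v_{7} + v_{8} = 0 ; sig = (3;())
  P={0,5,7}:  v_{0} + v_{5} + v_{7} = v_{1} ; sig = (3;(1))
  P={2,3,7}:  v_{2} + v_{3} + v_{7} = v_{4} ; sig = (3;(1))
  P={3,7,8}:  v_{3} + v_{7} + v_{8} = v_{6} ; sig = (3;(1))
  P={2,7,8}:  v_{2} + v_{7} + v_{8} = 2·v_{6} ; sig = (3;(2))

Signatures (|P|; sorted positive RHS coefficients), sorted:
    (2;())
    (2;(1))
    (2;(1))
    (2;(1))
    (2;(1))
    (2;(1))
    (2;(1,1))
    (2;(1,1))
    (2;(1,1))
    (2;(1,1))
    (2;(1,2))
    (2;(1,2))
    (2;(1,3))
    (2;(2))
    (2;(2))
    (3;())
    (3;(1))
    (3;(1))
    (3;(1))
    (3;(2))


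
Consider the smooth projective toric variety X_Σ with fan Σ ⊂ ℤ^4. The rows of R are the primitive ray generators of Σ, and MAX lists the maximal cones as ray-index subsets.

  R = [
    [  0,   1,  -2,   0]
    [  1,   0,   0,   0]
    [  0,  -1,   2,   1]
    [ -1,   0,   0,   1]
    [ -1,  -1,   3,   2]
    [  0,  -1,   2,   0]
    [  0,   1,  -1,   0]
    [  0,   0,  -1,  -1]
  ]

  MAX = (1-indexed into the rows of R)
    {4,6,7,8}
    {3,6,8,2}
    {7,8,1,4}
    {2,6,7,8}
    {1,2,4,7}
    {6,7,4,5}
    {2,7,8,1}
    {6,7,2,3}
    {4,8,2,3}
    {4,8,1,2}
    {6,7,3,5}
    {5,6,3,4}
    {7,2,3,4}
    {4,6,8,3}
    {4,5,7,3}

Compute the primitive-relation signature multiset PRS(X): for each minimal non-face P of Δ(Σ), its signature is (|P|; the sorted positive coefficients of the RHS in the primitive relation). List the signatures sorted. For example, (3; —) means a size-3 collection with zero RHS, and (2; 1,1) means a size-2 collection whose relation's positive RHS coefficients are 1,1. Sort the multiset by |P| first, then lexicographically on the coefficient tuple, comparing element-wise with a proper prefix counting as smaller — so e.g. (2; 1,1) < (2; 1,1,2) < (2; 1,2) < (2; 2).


Primitive collections (9):

  P={1,6}:  v_{1} + v_{6} = 0  ⇒ sig = (2; —)
  P={1,3}:  v_{1} + v_{3} = v_{2} + v_{4}  ⇒ sig = (2; 1,1)
  P={5,8}:  v_{5} + v_{8} = v_{4} + v_{6}  ⇒ sig = (2; 1,1)
  P={1,5}:  v_{1} + v_{5} = v_{3} + v_{4} + v_{7}  ⇒ sig = (2; 1,1,1)
  P={2,5}:  v_{2} + v_{5} = 2·v_{3} + v_{7}  ⇒ sig = (2; 1,2)
  P={3,7,8}:  v_{3} + v_{7} + v_{8} = 0  ⇒ sig = (3; —)
  P={2,4,6}:  v_{2} + v_{4} + v_{6} = v_{3}  ⇒ sig = (3; 1)
  P={2,4,7,8}:  v_{2} + v_{4} + v_{7} + v_{8} = v_{1}  ⇒ sig = (4; 1)
  P={3,4,6,7}:  v_{3} + v_{4} + v_{6} + v_{7} = v_{5}  ⇒ sig = (4; 1)

Signatures (|P|; sorted positive RHS coefficients), sorted:
    (2; —)
    (2; 1,1)
    (2; 1,1)
    (2; 1,1,1)
    (2; 1,2)
    (3; —)
    (3; 1)
    (4; 1)
    (4; 1)


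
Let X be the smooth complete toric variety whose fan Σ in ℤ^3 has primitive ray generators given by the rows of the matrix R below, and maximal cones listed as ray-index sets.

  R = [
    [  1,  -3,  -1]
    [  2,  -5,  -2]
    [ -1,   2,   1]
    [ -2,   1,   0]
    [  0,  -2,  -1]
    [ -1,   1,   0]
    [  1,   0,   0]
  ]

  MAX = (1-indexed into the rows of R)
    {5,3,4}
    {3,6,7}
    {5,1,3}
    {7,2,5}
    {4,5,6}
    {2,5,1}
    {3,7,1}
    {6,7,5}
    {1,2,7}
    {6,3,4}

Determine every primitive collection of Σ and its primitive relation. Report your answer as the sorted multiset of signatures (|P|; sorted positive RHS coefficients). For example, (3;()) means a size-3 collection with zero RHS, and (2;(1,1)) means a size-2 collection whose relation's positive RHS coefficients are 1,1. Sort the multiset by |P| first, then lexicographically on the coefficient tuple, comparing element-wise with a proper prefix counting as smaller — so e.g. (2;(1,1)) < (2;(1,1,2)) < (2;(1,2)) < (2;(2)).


Minimal non-faces — 9 found among 7 rays, 10 max cones:

  P={1,6}:  v_{1} + v_{6} = v_{5}  so sig = (2;(1))
  P={2,3}:  v_{2} + v_{3} = v_{1}  so sig = (2;(1))
  P={4,7}:  v_{4} + v_{7} = v_{6}  so sig = (2;(1))
  P={1,4}:  v_{1} + v_{4} = v_{3} + 2·v_{5}  so sig = (2;(1,2))
  P={2,6}:  v_{2} + v_{6} = 2·v_{5} + v_{7}  so sig = (2;(1,2))
  P={2,4}:  v_{2} + v_{4} = 2·v_{5}  so sig = (2;(2))
  P={3,5,7}:  v_{3} + v_{5} + v_{7} = 0  so sig = (3;())
  P={1,5,7}:  v_{1} + v_{5} + v_{7} = v_{2}  so sig = (3;(1))
  P={3,5,6}:  v_{3} + v_{5} + v_{6} = v_{4}  so sig = (3;(1))

Signatures (|P|; sorted positive RHS coefficients), sorted:
[(2;(1)), (2;(1)), (2;(1)), (2;(1,2)), (2;(1,2)), (2;(2)), (3;()), (3;(1)), (3;(1))]


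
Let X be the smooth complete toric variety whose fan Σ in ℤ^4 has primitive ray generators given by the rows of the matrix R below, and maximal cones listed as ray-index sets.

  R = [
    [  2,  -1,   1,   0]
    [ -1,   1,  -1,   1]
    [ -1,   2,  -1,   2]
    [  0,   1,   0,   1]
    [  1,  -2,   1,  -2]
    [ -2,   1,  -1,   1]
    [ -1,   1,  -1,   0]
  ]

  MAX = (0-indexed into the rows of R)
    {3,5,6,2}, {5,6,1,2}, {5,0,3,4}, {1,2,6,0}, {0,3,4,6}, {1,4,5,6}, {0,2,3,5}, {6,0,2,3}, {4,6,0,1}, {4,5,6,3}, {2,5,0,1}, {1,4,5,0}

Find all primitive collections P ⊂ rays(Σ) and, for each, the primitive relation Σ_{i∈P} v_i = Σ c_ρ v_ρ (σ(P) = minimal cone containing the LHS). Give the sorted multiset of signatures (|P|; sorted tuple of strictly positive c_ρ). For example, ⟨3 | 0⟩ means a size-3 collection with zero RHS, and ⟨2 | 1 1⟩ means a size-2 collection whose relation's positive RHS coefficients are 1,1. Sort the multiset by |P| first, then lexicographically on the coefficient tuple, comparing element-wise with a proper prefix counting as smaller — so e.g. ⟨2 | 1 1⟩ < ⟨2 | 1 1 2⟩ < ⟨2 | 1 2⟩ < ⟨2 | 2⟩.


Σ has 3 primitive collections:

  {2,4}:  v_{2} + v_{4} = 0  so sig = ⟨2 | 0⟩
  {1,3}:  v_{1} + v_{3} = v_{2}  so sig = ⟨2 | 1⟩
  {0,5,6}:  v_{0} + v_{5} + v_{6} = v_{1}  so sig = ⟨3 | 1⟩

so the primitive-relation signature multiset is
[⟨2 | 0⟩, ⟨2 | 1⟩, ⟨3 | 1⟩]


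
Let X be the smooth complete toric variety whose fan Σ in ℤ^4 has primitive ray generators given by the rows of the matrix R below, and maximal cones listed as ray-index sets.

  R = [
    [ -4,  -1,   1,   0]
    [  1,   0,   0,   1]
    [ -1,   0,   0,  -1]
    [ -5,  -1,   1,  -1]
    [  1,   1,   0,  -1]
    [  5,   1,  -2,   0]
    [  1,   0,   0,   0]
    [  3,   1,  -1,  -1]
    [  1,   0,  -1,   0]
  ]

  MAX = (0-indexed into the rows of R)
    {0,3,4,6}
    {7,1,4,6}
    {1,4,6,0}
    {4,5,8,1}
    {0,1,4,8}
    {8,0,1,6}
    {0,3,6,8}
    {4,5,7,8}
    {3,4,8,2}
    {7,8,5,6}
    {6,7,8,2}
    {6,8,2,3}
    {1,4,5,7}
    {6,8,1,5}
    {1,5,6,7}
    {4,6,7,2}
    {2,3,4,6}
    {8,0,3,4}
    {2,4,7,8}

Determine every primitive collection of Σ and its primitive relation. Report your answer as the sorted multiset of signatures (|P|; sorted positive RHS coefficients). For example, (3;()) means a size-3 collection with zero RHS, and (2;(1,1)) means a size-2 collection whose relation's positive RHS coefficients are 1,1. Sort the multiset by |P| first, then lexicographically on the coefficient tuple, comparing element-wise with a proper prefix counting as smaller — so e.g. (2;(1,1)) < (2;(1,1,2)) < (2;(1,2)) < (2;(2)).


The 11 primitive collections of Σ (r=9, n=4):

  {1,2}:  v_{1} + v_{2} = 0  so sig = (2;())
  {0,2}:  v_{0} + v_{2} = v_{3}  so sig = (2;(1))
  {0,5}:  v_{0} + v_{5} = v_{8}  so sig = (2;(1))
  {0,7}:  v_{0} + v_{7} = v_{2}  so sig = (2;(1))
  {1,3}:  v_{1} + v_{3} = v_{0}  so sig = (2;(1))
  {2,5}:  v_{2} + v_{5} = v_{7} + v_{8}  so sig = (2;(1,1))
  {3,5}:  v_{3} + v_{5} = v_{2} + v_{8}  so sig = (2;(1,1))
  {3,7}:  v_{3} + v_{7} = 2·v_{2}  so sig = (2;(2))
  {1,7,8}:  v_{1} + v_{7} + v_{8} = v_{5}  so sig = (3;(1))
  {4,6,8}:  v_{4} + v_{6} + v_{8} = v_{7}  so sig = (3;(1))
  {4,5,6}:  v_{4} + v_{5} + v_{6} = v_{1} + 2·v_{7}  so sig = (3;(1,2))

Hence PRS(X_Σ) =
{ (2;()),  (2;(1)) ×4,  (2;(1,1)) ×2,  (2;(2)),  (3;(1)) ×2,  (3;(1,2)) }


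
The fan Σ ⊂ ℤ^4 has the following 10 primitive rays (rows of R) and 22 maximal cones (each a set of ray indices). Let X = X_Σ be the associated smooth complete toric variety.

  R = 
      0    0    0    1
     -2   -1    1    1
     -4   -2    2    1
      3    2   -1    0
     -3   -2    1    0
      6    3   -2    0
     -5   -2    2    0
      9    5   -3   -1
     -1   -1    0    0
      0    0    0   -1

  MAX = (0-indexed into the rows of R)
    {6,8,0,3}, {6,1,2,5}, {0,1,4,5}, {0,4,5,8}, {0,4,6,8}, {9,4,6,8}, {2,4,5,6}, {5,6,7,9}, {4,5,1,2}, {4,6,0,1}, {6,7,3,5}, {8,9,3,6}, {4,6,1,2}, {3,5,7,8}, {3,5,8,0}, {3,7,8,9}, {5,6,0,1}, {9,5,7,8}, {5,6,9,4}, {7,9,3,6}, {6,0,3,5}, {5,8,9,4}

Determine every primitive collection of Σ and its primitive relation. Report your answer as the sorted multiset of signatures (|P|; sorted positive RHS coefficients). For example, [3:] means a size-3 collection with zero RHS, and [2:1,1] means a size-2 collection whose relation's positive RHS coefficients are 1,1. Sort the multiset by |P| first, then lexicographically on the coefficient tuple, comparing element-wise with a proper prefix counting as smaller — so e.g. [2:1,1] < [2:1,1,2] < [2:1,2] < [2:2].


Σ has 18 primitive collections:

  {0,9}:  v_{0} + v_{9} = 0 — sig = [2:]
  {3,4}:  v_{3} + v_{4} = 0 — sig = [2:]
  {0,7}:  v_{0} + v_{7} = v_{3} + v_{5} — sig = [2:1,1]
  {1,8}:  v_{1} + v_{8} = v_{0} + v_{4} — sig = [2:1,1]
  {2,8}:  v_{2} + v_{8} = v_{1} + v_{4} — sig = [2:1,1]
  {4,7}:  v_{4} + v_{7} = v_{5} + v_{9} — sig = [2:1,1]
  {1,3}:  v_{1} + v_{3} = v_{0} + v_{5} + v_{6} — sig = [2:1,1,1]
  {1,9}:  v_{1} + v_{9} = v_{4} + v_{5} + v_{6} — sig = [2:1,1,1]
  {2,3}:  v_{2} + v_{3} = v_{1} + v_{5} + v_{6} — sig = [2:1,1,1]
  {1,7}:  v_{1} + v_{7} = 2·v_{5} + v_{6} — sig = [2:1,2]
  {2,7}:  v_{2} + v_{7} = v_{4} + 3·v_{5} + 2·v_{6} — sig = [2:1,2,3]
  {0,2}:  v_{0} + v_{2} = 2·v_{1} — sig = [2:2]
  {2,9}:  v_{2} + v_{9} = 2·v_{4} + 2·v_{5} + 2·v_{6} — sig = [2:2,2,2]
  {5,6,8}:  v_{5} + v_{6} + v_{8} = 0 — sig = [3:]
  {3,5,9}:  v_{3} + v_{5} + v_{9} = v_{7} — sig = [3:1]
  {6,7,8}:  v_{6} + v_{7} + v_{8} = v_{3} + v_{9} — sig = [3:1,1]
  {0,4,5,6}:  v_{0} + v_{4} + v_{5} + v_{6} = v_{1} — sig = [4:1]
  {1,4,5,6}:  v_{1} + v_{4} + v_{5} + v_{6} = v_{2} — sig = [4:1]

Sorted signature multiset PRS(X):
{ [2:] ×2,  [2:1,1] ×4,  [2:1,1,1] ×3,  [2:1,2],  [2:1,2,3],  [2:2],  [2:2,2,2],  [3:],  [3:1],  [3:1,1],  [4:1] ×2 }


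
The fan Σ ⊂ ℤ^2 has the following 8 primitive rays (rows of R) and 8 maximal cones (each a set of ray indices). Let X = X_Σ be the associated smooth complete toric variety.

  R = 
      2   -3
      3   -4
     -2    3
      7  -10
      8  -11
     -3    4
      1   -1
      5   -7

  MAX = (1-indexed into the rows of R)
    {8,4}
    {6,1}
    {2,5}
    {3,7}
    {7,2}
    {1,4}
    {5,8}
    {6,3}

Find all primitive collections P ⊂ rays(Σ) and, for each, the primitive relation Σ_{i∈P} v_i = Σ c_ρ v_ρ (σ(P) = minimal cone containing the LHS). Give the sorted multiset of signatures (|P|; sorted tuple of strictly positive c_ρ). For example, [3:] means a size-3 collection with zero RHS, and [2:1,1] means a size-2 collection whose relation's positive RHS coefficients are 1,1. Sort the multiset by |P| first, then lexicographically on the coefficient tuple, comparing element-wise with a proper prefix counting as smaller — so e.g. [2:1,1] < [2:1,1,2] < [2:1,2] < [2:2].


20 minimal non-faces of Δ(Σ) (on 8 rays):

  P={1,3}:  v_{1} + v_{3} = 0  →  sig = [2:]
  P={2,6}:  v_{2} + v_{6} = 0  →  sig = [2:]
  P={1,2}:  v_{1} + v_{2} = v_{8}  →  sig = [2:1]
  P={1,7}:  v_{1} + v_{7} = v_{2}  →  sig = [2:1]
  P={1,8}:  v_{1} + v_{8} = v_{4}  →  sig = [2:1]
  P={2,3}:  v_{2} + v_{3} = v_{7}  →  sig = [2:1]
  P={2,8}:  v_{2} + v_{8} = v_{5}  →  sig = [2:1]
  P={3,4}:  v_{3} + v_{4} = v_{8}  →  sig = [2:1]
  P={3,8}:  v_{3} + v_{8} = v_{2}  →  sig = [2:1]
  P={4,7}:  v_{4} + v_{7} = v_{5}  →  sig = [2:1]
  P={5,6}:  v_{5} + v_{6} = v_{8}  →  sig = [2:1]
  P={6,7}:  v_{6} + v_{7} = v_{3}  →  sig = [2:1]
  P={6,8}:  v_{6} + v_{8} = v_{1}  →  sig = [2:1]
  P={1,5}:  v_{1} + v_{5} = 2·v_{8}  →  sig = [2:2]
  P={2,4}:  v_{2} + v_{4} = 2·v_{8}  →  sig = [2:2]
  P={3,5}:  v_{3} + v_{5} = 2·v_{2}  →  sig = [2:2]
  P={4,6}:  v_{4} + v_{6} = 2·v_{1}  →  sig = [2:2]
  P={7,8}:  v_{7} + v_{8} = 2·v_{2}  →  sig = [2:2]
  P={4,5}:  v_{4} + v_{5} = 3·v_{8}  →  sig = [2:3]
  P={5,7}:  v_{5} + v_{7} = 3·v_{2}  →  sig = [2:3]

Sorted signature multiset PRS(X):
    |P|=2: 20 collections, coeffs (), (), (1), (1), (1), (1), (1), (1), (1), (1), (1), (1), (1), (2), (2), (2), (2), (2), (3), (3)


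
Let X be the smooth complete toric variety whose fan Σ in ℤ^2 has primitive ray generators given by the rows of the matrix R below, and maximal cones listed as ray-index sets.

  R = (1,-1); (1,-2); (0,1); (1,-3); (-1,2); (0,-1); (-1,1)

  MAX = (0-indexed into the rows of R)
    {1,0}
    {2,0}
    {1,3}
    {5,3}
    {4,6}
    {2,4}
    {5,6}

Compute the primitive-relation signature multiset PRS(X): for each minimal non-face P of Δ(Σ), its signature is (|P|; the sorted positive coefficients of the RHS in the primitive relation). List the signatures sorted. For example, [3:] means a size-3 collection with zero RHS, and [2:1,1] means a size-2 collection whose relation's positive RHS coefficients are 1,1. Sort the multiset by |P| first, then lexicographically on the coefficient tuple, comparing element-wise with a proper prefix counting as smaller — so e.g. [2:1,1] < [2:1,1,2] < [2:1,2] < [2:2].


|primitive collections| = 14. Relations:

  • {0,6}:  v_{0} + v_{6} = 0  →  sig = [2:]
  • {1,4}:  v_{1} + v_{4} = 0  →  sig = [2:]
  • {2,5}:  v_{2} + v_{5} = 0  →  sig = [2:]
  • {0,4}:  v_{0} + v_{4} = v_{2}  →  sig = [2:1]
  • {0,5}:  v_{0} + v_{5} = v_{1}  →  sig = [2:1]
  • {1,2}:  v_{1} + v_{2} = v_{0}  →  sig = [2:1]
  • {1,5}:  v_{1} + v_{5} = v_{3}  →  sig = [2:1]
  • {1,6}:  v_{1} + v_{6} = v_{5}  →  sig = [2:1]
  • {2,3}:  v_{2} + v_{3} = v_{1}  →  sig = [2:1]
  • {2,6}:  v_{2} + v_{6} = v_{4}  →  sig = [2:1]
  • {3,4}:  v_{3} + v_{4} = v_{5}  →  sig = [2:1]
  • {4,5}:  v_{4} + v_{5} = v_{6}  →  sig = [2:1]
  • {0,3}:  v_{0} + v_{3} = 2·v_{1}  →  sig = [2:2]
  • {3,6}:  v_{3} + v_{6} = 2·v_{5}  →  sig = [2:2]

Signatures (|P|; sorted positive RHS coefficients), sorted:
[[2:], [2:], [2:], [2:1], [2:1], [2:1], [2:1], [2:1], [2:1], [2:1], [2:1], [2:1], [2:2], [2:2]]


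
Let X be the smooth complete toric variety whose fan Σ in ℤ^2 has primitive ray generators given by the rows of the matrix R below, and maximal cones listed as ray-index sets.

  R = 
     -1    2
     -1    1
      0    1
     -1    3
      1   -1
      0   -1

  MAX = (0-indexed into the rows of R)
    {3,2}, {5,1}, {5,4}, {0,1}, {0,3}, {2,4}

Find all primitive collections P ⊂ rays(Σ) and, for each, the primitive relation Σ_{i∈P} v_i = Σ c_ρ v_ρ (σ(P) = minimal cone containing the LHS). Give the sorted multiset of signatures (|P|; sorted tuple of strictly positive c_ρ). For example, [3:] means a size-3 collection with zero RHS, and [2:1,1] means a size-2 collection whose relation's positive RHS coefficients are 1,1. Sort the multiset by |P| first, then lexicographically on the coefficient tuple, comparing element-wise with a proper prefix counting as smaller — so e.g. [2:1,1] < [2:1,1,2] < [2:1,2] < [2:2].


Minimal non-faces — 9 found among 6 rays, 6 max cones:

  P = {1,4}:  v_{1} + v_{4} = 0  ⇒ sig = [2:]
  P = {2,5}:  v_{2} + v_{5} = 0  ⇒ sig = [2:]
  P = {0,2}:  v_{0} + v_{2} = v_{3}  ⇒ sig = [2:1]
  P = {0,4}:  v_{0} + v_{4} = v_{2}  ⇒ sig = [2:1]
  P = {0,5}:  v_{0} + v_{5} = v_{1}  ⇒ sig = [2:1]
  P = {1,2}:  v_{1} + v_{2} = v_{0}  ⇒ sig = [2:1]
  P = {3,5}:  v_{3} + v_{5} = v_{0}  ⇒ sig = [2:1]
  P = {1,3}:  v_{1} + v_{3} = 2·v_{0}  ⇒ sig = [2:2]
  P = {3,4}:  v_{3} + v_{4} = 2·v_{2}  ⇒ sig = [2:2]

Signatures (|P|; sorted positive RHS coefficients), sorted:
    [2:]
    [2:]
    [2:1]
    [2:1]
    [2:1]
    [2:1]
    [2:1]
    [2:2]
    [2:2]


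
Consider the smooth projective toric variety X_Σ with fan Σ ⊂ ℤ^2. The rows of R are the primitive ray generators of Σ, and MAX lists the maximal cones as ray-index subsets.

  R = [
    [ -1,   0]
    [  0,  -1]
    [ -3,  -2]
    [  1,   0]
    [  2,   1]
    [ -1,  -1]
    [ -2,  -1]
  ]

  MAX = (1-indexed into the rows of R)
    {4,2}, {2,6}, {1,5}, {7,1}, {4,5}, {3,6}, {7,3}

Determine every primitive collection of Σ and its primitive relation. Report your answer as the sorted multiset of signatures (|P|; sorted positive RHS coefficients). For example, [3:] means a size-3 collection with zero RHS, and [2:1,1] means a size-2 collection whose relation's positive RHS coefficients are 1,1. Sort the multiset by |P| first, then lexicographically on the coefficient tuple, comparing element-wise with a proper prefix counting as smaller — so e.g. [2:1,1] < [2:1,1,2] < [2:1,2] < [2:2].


Σ has 14 primitive collections:

  P = {1,4}:  v_{1} + v_{4} = 0 — sig = [2:]
  P = {5,7}:  v_{5} + v_{7} = 0 — sig = [2:]
  P = {1,2}:  v_{1} + v_{2} = v_{6} — sig = [2:1]
  P = {1,6}:  v_{1} + v_{6} = v_{7} — sig = [2:1]
  P = {3,5}:  v_{3} + v_{5} = v_{6} — sig = [2:1]
  P = {4,6}:  v_{4} + v_{6} = v_{2} — sig = [2:1]
  P = {4,7}:  v_{4} + v_{7} = v_{6} — sig = [2:1]
  P = {5,6}:  v_{5} + v_{6} = v_{4} — sig = [2:1]
  P = {6,7}:  v_{6} + v_{7} = v_{3} — sig = [2:1]
  P = {1,3}:  v_{1} + v_{3} = 2·v_{7} — sig = [2:2]
  P = {2,5}:  v_{2} + v_{5} = 2·v_{4} — sig = [2:2]
  P = {2,7}:  v_{2} + v_{7} = 2·v_{6} — sig = [2:2]
  P = {3,4}:  v_{3} + v_{4} = 2·v_{6} — sig = [2:2]
  P = {2,3}:  v_{2} + v_{3} = 3·v_{6} — sig = [2:3]

Signatures (|P|; sorted positive RHS coefficients), sorted:
{ [2:] ×2,  [2:1] ×7,  [2:2] ×4,  [2:3] }


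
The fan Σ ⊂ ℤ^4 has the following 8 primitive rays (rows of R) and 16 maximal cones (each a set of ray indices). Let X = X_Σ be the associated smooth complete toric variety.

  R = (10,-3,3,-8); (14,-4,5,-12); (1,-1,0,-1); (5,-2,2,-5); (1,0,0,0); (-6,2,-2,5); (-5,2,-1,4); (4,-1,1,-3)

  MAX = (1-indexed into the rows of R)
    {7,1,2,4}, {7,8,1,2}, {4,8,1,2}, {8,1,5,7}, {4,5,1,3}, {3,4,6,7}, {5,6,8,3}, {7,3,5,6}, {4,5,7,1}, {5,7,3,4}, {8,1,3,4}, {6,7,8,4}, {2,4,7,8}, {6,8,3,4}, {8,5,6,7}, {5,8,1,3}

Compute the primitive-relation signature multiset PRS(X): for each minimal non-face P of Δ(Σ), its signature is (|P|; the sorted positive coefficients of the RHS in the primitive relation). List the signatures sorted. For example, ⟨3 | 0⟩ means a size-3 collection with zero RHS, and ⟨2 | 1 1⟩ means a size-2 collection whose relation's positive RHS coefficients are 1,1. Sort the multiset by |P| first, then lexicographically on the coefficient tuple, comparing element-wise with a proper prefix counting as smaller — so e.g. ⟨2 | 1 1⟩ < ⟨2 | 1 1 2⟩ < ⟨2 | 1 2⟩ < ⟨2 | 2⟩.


9 minimal non-faces of Δ(Σ) (on 8 rays):

  P={1,6}:  v_{1} + v_{6} = v_{8} ; sig = ⟨2 | 1⟩
  P={2,3}:  v_{2} + v_{3} = v_{1} + v_{4} ; sig = ⟨2 | 1 1⟩
  P={2,6}:  v_{2} + v_{6} = v_{4} + v_{7} + 2·v_{8} ; sig = ⟨2 | 1 1 2⟩
  P={2,5}:  v_{2} + v_{5} = 2·v_{1} + v_{7} ; sig = ⟨2 | 1 2⟩
  P={3,7,8}:  v_{3} + v_{7} + v_{8} = 0 ; sig = ⟨3 | 0⟩
  P={4,5,6}:  v_{4} + v_{5} + v_{6} = 0 ; sig = ⟨3 | 0⟩
  P={4,5,8}:  v_{4} + v_{5} + v_{8} = v_{1} ; sig = ⟨3 | 1⟩
  P={1,3,7}:  v_{1} + v_{3} + v_{7} = v_{4} + v_{5} ; sig = ⟨3 | 1 1⟩
  P={1,4,7,8}:  v_{1} + v_{4} + v_{7} + v_{8} = v_{2} ; sig = ⟨4 | 1⟩

Sorted signature multiset PRS(X):
    ⟨2 | 1⟩
    ⟨2 | 1 1⟩
    ⟨2 | 1 1 2⟩
    ⟨2 | 1 2⟩
    ⟨3 | 0⟩
    ⟨3 | 0⟩
    ⟨3 | 1⟩
    ⟨3 | 1 1⟩
    ⟨4 | 1⟩
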